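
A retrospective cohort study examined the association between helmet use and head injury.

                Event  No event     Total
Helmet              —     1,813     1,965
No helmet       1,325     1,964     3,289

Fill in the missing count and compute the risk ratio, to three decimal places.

0.192

The missing cell is in the exposed row: 1965 − 1813 = 152.
So a = 152, b = 1813, c = 1325, d = 1964.
RR = [a/(a+b)] / [c/(c+d)] = (152/1965) / (1325/3289) = 0.07735/0.40286 = 0.19201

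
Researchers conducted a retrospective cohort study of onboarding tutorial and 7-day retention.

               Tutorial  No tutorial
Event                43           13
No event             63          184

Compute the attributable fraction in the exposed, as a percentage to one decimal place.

Reading the table with exposure as columns: a = 43 (Tutorial, case), b = 63 (Tutorial, non-case), c = 13 (No tutorial, case), d = 184.
Risk in exposed = 43/106 = 0.40566; risk in unexposed = 13/197 = 0.06599.
RR = 0.40566/0.06599 = 6.14731
AR% = (RR − 1)/RR × 100 = (6.14731 − 1)/6.14731 × 100 = 83.7327%

83.7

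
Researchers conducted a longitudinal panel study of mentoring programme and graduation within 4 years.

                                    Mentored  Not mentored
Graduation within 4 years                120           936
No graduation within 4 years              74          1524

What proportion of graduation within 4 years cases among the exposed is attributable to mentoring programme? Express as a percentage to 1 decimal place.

Reading the table with exposure as columns: a = 120 (Mentored, case), b = 74 (Mentored, non-case), c = 936 (Not mentored, case), d = 1524.
Risk in exposed = 120/194 = 0.61856; risk in unexposed = 936/2460 = 0.38049.
RR = 0.61856/0.38049 = 1.62569
AR% = (RR − 1)/RR × 100 = (1.62569 − 1)/1.62569 × 100 = 38.4878%

38.5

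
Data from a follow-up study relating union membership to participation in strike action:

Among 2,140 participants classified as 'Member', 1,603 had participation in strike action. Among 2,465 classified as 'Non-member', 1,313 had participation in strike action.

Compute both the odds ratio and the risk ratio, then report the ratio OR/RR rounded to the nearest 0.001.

1.862

From the description: a = 1603, b = 537, c = 1313, d = 1152.
OR = (1603·1152)/(537·1313) = 1846656/705081 = 2.61907
Risk in exposed = 1603/2140 = 0.74907; risk in unexposed = 1313/2465 = 0.53266; RR = 1.40628
OR/RR = 2.61907 / 1.40628 = 1.86241
The outcome is not rare, so the OR lies further from 1 than the RR.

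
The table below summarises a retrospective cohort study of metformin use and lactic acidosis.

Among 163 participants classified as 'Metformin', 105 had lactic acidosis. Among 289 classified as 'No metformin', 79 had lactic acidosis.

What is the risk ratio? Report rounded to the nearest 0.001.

2.357

From the description: a = 105, b = 58, c = 79, d = 210.
Risk in exposed = 105/163 = 0.64417; risk in unexposed = 79/289 = 0.27336.
RR = 0.64417 / 0.27336 = 2.35653
The risk among the exposed is 2.36 times that among the unexposed.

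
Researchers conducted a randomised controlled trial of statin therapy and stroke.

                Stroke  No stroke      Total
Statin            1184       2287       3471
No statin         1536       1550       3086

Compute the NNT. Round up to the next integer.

Risk in treated group = 1184/3471 = 0.34111; risk in control = 1536/3086 = 0.49773.
Absolute risk reduction = 0.49773 − 0.34111 = 0.15662
NNT = 1 / ARR = 1 / 0.15662 = 6.385 → round up → 7

7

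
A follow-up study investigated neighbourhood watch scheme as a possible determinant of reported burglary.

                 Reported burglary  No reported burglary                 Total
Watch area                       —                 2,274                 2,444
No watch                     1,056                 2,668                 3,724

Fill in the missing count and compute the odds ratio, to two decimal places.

0.19

The missing cell is in the exposed row: 2444 − 2274 = 170.
So a = 170, b = 2274, c = 1056, d = 2668.
OR = (a·d)/(b·c) = (170 × 2668) / (2274 × 1056) = 453560 / 2401344 = 0.18888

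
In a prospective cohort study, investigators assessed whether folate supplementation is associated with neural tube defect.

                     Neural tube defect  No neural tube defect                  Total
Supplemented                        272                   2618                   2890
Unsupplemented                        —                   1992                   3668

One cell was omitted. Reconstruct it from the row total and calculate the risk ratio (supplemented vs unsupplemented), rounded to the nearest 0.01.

The missing cell is in the unexposed row: 3668 − 1992 = 1676.
So a = 272, b = 2618, c = 1676, d = 1992.
RR = [a/(a+b)] / [c/(c+d)] = (272/2890) / (1676/3668) = 0.09412/0.45692 = 0.20598

0.21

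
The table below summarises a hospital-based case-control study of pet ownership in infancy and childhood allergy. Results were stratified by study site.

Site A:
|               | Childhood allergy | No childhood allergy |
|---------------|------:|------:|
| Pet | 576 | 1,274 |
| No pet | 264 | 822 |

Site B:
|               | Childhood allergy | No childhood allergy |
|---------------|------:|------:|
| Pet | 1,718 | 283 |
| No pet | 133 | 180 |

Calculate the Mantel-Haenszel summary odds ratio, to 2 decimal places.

2.25

OR_MH = Σ(aᵢdᵢ/nᵢ) / Σ(bᵢcᵢ/nᵢ), where nᵢ is the stratum total.
Stratum 1 (Site A): n = 2936; a·d/n = 576·822/2936 = 161.2643; b·c/n = 1274·264/2936 = 114.5559
Stratum 2 (Site B): n = 2314; a·d/n = 1718·180/2314 = 133.6387; b·c/n = 283·133/2314 = 16.2658
OR_MH = (161.2643 + 133.6387) / (114.5559 + 16.2658) = 294.9030 / 130.8216 = 2.25424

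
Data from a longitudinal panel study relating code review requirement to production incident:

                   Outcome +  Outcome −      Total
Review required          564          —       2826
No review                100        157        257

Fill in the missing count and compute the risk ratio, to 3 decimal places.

0.513

The missing cell is in the exposed row: 2826 − 564 = 2262.
So a = 564, b = 2262, c = 100, d = 157.
RR = [a/(a+b)] / [c/(c+d)] = (564/2826) / (100/257) = 0.19958/0.38911 = 0.51291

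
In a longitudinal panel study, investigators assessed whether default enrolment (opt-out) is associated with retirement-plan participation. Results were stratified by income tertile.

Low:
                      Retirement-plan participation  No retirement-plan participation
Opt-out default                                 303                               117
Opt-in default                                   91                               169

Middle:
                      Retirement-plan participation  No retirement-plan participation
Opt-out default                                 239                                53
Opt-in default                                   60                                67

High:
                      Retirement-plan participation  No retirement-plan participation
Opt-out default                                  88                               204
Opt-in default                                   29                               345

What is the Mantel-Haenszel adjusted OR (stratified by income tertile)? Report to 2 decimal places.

4.95

OR_MH = Σ(aᵢdᵢ/nᵢ) / Σ(bᵢcᵢ/nᵢ), where nᵢ is the stratum total.
Stratum 1 (Low): n = 680; a·d/n = 303·169/680 = 75.3044; b·c/n = 117·91/680 = 15.6574
Stratum 2 (Middle): n = 419; a·d/n = 239·67/419 = 38.2172; b·c/n = 53·60/419 = 7.5895
Stratum 3 (High): n = 666; a·d/n = 88·345/666 = 45.5856; b·c/n = 204·29/666 = 8.8829
OR_MH = (75.3044 + 38.2172 + 45.5856) / (15.6574 + 7.5895 + 8.8829) = 159.1072 / 32.1297 = 4.95202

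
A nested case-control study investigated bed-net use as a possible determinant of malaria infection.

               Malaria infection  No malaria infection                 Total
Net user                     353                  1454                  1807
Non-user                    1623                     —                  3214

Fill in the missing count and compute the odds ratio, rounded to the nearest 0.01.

0.24

The missing cell is in the unexposed row: 3214 − 1623 = 1591.
So a = 353, b = 1454, c = 1623, d = 1591.
OR = (a·d)/(b·c) = (353 × 1591) / (1454 × 1623) = 561623 / 2359842 = 0.23799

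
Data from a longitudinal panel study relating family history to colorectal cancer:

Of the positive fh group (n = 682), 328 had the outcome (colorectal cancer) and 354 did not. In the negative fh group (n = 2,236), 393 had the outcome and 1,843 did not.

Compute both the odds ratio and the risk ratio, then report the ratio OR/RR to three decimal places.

From the description: a = 328, b = 354, c = 393, d = 1843.
OR = (328·1843)/(354·393) = 604504/139122 = 4.34514
Risk in exposed = 328/682 = 0.48094; risk in unexposed = 393/2236 = 0.17576; RR = 2.73633
OR/RR = 4.34514 / 2.73633 = 1.58794
The outcome is not rare, so the OR lies further from 1 than the RR.

1.588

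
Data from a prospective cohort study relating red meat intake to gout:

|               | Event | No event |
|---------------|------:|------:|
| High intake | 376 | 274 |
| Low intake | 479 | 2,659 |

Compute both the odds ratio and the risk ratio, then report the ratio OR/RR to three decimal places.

Cells: a = 376, b = 274, c = 479, d = 2659.
OR = (376·2659)/(274·479) = 999784/131246 = 7.61763
Risk in exposed = 376/650 = 0.57846; risk in unexposed = 479/3138 = 0.15264; RR = 3.78959
OR/RR = 7.61763 / 3.78959 = 2.01015
The outcome is not rare, so the OR lies further from 1 than the RR.

2.010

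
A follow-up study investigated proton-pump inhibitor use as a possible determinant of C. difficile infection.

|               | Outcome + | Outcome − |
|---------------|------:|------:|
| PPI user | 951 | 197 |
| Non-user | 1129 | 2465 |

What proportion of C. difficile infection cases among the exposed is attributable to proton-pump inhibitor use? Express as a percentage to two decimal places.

62.08

Cells: a = 951, b = 197, c = 1129, d = 2465.
Risk in exposed = 951/1148 = 0.82840; risk in unexposed = 1129/3594 = 0.31413.
RR = 0.82840/0.31413 = 2.63708
AR% = (RR − 1)/RR × 100 = (2.63708 − 1)/2.63708 × 100 = 62.0792%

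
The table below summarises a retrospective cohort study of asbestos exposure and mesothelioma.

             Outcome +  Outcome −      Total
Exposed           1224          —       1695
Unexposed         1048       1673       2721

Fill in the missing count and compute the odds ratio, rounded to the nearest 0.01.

The missing cell is in the exposed row: 1695 − 1224 = 471.
So a = 1224, b = 471, c = 1048, d = 1673.
OR = (a·d)/(b·c) = (1224 × 1673) / (471 × 1048) = 2047752 / 493608 = 4.14854

4.15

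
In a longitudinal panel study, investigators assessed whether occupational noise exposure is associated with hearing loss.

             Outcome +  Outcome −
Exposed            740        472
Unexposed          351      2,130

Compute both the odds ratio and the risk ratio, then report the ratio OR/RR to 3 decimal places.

2.205

Cells: a = 740, b = 472, c = 351, d = 2130.
OR = (740·2130)/(472·351) = 1576200/165672 = 9.51398
Risk in exposed = 740/1212 = 0.61056; risk in unexposed = 351/2481 = 0.14148; RR = 4.31568
OR/RR = 9.51398 / 4.31568 = 2.20452
The outcome is not rare, so the OR lies further from 1 than the RR.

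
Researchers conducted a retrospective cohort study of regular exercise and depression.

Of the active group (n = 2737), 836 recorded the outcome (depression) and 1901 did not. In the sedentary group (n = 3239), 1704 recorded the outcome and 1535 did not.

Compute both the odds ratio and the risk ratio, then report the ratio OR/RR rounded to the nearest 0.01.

From the description: a = 836, b = 1901, c = 1704, d = 1535.
OR = (836·1535)/(1901·1704) = 1283260/3239304 = 0.39615
Risk in exposed = 836/2737 = 0.30544; risk in unexposed = 1704/3239 = 0.52609; RR = 0.58059
OR/RR = 0.39615 / 0.58059 = 0.68232
The outcome is not rare, so the OR lies further from 1 than the RR.

0.68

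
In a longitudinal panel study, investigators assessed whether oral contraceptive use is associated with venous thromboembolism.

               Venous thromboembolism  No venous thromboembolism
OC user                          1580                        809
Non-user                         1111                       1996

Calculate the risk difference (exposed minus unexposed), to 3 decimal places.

0.304

Cells: a = 1580, b = 809, c = 1111, d = 1996.
Risk in exposed = 1580/2389 = 0.661365; risk in unexposed = 1111/3107 = 0.357580.
Risk difference = 0.661365 − 0.357580 = 0.303785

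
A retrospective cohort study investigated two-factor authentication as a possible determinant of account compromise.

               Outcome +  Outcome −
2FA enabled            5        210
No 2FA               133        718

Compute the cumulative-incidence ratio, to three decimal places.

Cells: a = 5, b = 210, c = 133, d = 718.
Risk in exposed = 5/215 = 0.02326; risk in unexposed = 133/851 = 0.15629.
RR = 0.02326 / 0.15629 = 0.14880
The risk is 85% lower among the exposed than among the unexposed.

0.149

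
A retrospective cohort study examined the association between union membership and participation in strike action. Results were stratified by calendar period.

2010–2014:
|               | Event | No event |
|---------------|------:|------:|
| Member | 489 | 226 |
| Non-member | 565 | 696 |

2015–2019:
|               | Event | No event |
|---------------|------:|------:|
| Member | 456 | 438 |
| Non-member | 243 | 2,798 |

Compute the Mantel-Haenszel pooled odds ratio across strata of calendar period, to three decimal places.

5.416

OR_MH = Σ(aᵢdᵢ/nᵢ) / Σ(bᵢcᵢ/nᵢ), where nᵢ is the stratum total.
Stratum 1 (2010–2014): n = 1976; a·d/n = 489·696/1976 = 172.2389; b·c/n = 226·565/1976 = 64.6204
Stratum 2 (2015–2019): n = 3935; a·d/n = 456·2798/3935 = 324.2409; b·c/n = 438·243/3935 = 27.0480
OR_MH = (172.2389 + 324.2409) / (64.6204 + 27.0480) = 496.4798 / 91.6685 = 5.41604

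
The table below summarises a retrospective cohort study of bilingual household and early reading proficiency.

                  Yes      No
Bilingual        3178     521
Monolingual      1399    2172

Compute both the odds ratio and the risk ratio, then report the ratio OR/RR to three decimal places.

Cells: a = 3178, b = 521, c = 1399, d = 2172.
OR = (3178·2172)/(521·1399) = 6902616/728879 = 9.47018
Risk in exposed = 3178/3699 = 0.85915; risk in unexposed = 1399/3571 = 0.39177; RR = 2.19302
OR/RR = 9.47018 / 2.19302 = 4.31834
The outcome is not rare, so the OR lies further from 1 than the RR.

4.318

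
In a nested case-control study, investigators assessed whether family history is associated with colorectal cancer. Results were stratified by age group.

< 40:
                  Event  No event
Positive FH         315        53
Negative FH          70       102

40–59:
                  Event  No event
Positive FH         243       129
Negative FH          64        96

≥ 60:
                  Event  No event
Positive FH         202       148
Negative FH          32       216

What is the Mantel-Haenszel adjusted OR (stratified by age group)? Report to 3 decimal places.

OR_MH = Σ(aᵢdᵢ/nᵢ) / Σ(bᵢcᵢ/nᵢ), where nᵢ is the stratum total.
Stratum 1 (< 40): n = 540; a·d/n = 315·102/540 = 59.5000; b·c/n = 53·70/540 = 6.8704
Stratum 2 (40–59): n = 532; a·d/n = 243·96/532 = 43.8496; b·c/n = 129·64/532 = 15.5188
Stratum 3 (≥ 60): n = 598; a·d/n = 202·216/598 = 72.9632; b·c/n = 148·32/598 = 7.9197
OR_MH = (59.5000 + 43.8496 + 72.9632) / (6.8704 + 15.5188 + 7.9197) = 176.3128 / 30.3089 = 5.81720

5.817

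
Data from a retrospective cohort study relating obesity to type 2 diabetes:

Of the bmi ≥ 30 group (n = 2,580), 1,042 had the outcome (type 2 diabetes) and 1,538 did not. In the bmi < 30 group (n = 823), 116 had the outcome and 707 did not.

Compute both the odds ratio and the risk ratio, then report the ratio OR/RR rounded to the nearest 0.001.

1.441

From the description: a = 1042, b = 1538, c = 116, d = 707.
OR = (1042·707)/(1538·116) = 736694/178408 = 4.12927
Risk in exposed = 1042/2580 = 0.40388; risk in unexposed = 116/823 = 0.14095; RR = 2.86543
OR/RR = 4.12927 / 2.86543 = 1.44106
The outcome is not rare, so the OR lies further from 1 than the RR.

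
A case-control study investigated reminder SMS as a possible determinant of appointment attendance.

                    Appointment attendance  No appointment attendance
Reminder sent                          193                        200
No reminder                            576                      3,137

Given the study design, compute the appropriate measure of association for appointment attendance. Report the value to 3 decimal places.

5.256

Cells: a = 193, b = 200, c = 576, d = 3137.
This is a case-control study: participants were sampled on outcome status, so risks in the source population cannot be estimated directly — relative risk is not valid here. The odds ratio is the appropriate measure.
OR = (a·d)/(b·c) = (193 × 3137) / (200 × 576) = 605441 / 115200 = 5.25556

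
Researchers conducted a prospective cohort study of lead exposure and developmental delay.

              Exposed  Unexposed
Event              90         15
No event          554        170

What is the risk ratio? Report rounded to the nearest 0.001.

Reading the table with exposure as columns: a = 90 (Exposed, case), b = 554 (Exposed, non-case), c = 15 (Unexposed, case), d = 170.
Risk in exposed = 90/644 = 0.13975; risk in unexposed = 15/185 = 0.08108.
RR = 0.13975 / 0.08108 = 1.72360
The risk among the exposed is 1.72 times that among the unexposed.

1.724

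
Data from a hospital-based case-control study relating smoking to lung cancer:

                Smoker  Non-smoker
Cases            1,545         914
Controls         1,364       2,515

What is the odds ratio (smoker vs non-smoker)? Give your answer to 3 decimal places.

3.117

Reading the table with exposure as columns: a = 1545 (Smoker, case), b = 1364 (Smoker, non-case), c = 914 (Non-smoker, case), d = 2515.
OR = (a·d)/(b·c) = (1545 × 2515) / (1364 × 914) = 3885675 / 1246696 = 3.11678
The odds of lung cancer are about 3.12 times as high in the smoker group.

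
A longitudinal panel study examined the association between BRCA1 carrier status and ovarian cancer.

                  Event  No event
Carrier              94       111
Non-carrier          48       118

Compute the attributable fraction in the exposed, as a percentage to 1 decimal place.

Cells: a = 94, b = 111, c = 48, d = 118.
Risk in exposed = 94/205 = 0.45854; risk in unexposed = 48/166 = 0.28916.
RR = 0.45854/0.28916 = 1.58577
AR% = (RR − 1)/RR × 100 = (1.58577 − 1)/1.58577 × 100 = 36.9392%

36.9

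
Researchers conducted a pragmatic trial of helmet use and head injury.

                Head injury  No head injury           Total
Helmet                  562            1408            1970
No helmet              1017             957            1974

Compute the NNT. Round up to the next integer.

5

Risk in treated group = 562/1970 = 0.28528; risk in control = 1017/1974 = 0.51520.
Absolute risk reduction = 0.51520 − 0.28528 = 0.22992
NNT = 1 / ARR = 1 / 0.22992 = 4.349 → round up → 5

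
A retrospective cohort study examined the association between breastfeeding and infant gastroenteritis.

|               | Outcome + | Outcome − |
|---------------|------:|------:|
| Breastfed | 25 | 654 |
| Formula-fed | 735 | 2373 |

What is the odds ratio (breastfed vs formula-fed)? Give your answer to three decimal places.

0.123

Cells: a = 25, b = 654, c = 735, d = 2373.
OR = (a·d)/(b·c) = (25 × 2373) / (654 × 735) = 59325 / 480690 = 0.12342
Exposure is associated with lower odds of infant gastroenteritis (OR = 0.12 < 1).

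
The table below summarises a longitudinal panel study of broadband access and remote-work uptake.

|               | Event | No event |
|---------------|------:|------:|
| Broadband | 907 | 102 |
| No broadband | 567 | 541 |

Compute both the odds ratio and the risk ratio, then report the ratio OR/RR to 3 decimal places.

4.830

Cells: a = 907, b = 102, c = 567, d = 541.
OR = (907·541)/(102·567) = 490687/57834 = 8.48440
Risk in exposed = 907/1009 = 0.89891; risk in unexposed = 567/1108 = 0.51173; RR = 1.75660
OR/RR = 8.48440 / 1.75660 = 4.83002
The outcome is not rare, so the OR lies further from 1 than the RR.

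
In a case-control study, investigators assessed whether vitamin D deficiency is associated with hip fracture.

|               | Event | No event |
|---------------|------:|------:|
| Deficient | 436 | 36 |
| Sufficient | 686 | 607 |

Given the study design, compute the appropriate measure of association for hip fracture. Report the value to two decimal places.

10.72

Cells: a = 436, b = 36, c = 686, d = 607.
This is a case-control study: participants were sampled on outcome status, so risks in the source population cannot be estimated directly — relative risk is not valid here. The odds ratio is the appropriate measure.
OR = (a·d)/(b·c) = (436 × 607) / (36 × 686) = 264652 / 24696 = 10.71639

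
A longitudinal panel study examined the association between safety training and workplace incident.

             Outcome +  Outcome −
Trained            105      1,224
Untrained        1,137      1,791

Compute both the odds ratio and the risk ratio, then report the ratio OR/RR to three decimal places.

Cells: a = 105, b = 1224, c = 1137, d = 1791.
OR = (105·1791)/(1224·1137) = 188055/1391688 = 0.13513
Risk in exposed = 105/1329 = 0.07901; risk in unexposed = 1137/2928 = 0.38832; RR = 0.20346
OR/RR = 0.13513 / 0.20346 = 0.66415
The outcome is not rare, so the OR lies further from 1 than the RR.

0.664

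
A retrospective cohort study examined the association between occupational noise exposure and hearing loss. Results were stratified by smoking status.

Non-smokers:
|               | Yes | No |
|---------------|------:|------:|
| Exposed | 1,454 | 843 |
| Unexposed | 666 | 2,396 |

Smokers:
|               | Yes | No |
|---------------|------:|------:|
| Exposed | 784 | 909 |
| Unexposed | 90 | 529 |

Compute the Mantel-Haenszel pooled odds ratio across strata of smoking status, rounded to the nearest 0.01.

OR_MH = Σ(aᵢdᵢ/nᵢ) / Σ(bᵢcᵢ/nᵢ), where nᵢ is the stratum total.
Stratum 1 (Non-smokers): n = 5359; a·d/n = 1454·2396/5359 = 650.0810; b·c/n = 843·666/5359 = 104.7654
Stratum 2 (Smokers): n = 2312; a·d/n = 784·529/2312 = 179.3841; b·c/n = 909·90/2312 = 35.3849
OR_MH = (650.0810 + 179.3841) / (104.7654 + 35.3849) = 829.4651 / 140.1504 = 5.91839

5.92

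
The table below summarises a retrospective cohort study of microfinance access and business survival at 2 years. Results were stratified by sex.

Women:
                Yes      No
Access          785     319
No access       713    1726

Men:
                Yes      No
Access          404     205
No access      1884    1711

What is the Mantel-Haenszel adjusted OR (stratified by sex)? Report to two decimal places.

3.50

OR_MH = Σ(aᵢdᵢ/nᵢ) / Σ(bᵢcᵢ/nᵢ), where nᵢ is the stratum total.
Stratum 1 (Women): n = 3543; a·d/n = 785·1726/3543 = 382.4189; b·c/n = 319·713/3543 = 64.1962
Stratum 2 (Men): n = 4204; a·d/n = 404·1711/4204 = 164.4253; b·c/n = 205·1884/4204 = 91.8696
OR_MH = (382.4189 + 164.4253) / (64.1962 + 91.8696) = 546.8442 / 156.0658 = 3.50393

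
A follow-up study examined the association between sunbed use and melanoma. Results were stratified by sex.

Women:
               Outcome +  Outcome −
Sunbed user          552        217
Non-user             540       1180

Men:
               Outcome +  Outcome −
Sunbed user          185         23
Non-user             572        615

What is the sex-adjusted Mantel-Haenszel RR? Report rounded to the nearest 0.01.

RR_MH = Σ(aᵢ·n₀ᵢ/nᵢ) / Σ(cᵢ·n₁ᵢ/nᵢ), with n₁ᵢ = aᵢ+bᵢ (exposed), n₀ᵢ = cᵢ+dᵢ (unexposed), nᵢ = n₁ᵢ+n₀ᵢ.
Stratum 1 (Women): n₁ = 769, n₀ = 1720, n = 2489; a·n₀/n = 552·1720/2489 = 381.4544; c·n₁/n = 540·769/2489 = 166.8381
Stratum 2 (Men): n₁ = 208, n₀ = 1187, n = 1395; a·n₀/n = 185·1187/1395 = 157.4158; c·n₁/n = 572·208/1395 = 85.2875
RR_MH = (381.4544 + 157.4158) / (166.8381 + 85.2875) = 538.8702 / 252.1255 = 2.13731

2.14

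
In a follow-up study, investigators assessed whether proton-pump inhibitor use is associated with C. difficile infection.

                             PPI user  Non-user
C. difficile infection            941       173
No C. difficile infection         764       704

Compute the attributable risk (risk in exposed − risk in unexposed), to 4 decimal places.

Reading the table with exposure as columns: a = 941 (PPI user, case), b = 764 (PPI user, non-case), c = 173 (Non-user, case), d = 704.
Risk in exposed = 941/1705 = 0.551906; risk in unexposed = 173/877 = 0.197263.
Risk difference = 0.551906 − 0.197263 = 0.354643

0.3546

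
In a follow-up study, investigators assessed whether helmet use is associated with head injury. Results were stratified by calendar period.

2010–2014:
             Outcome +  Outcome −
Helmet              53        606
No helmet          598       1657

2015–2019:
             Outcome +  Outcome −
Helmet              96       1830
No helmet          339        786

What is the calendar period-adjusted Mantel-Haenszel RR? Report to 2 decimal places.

0.22

RR_MH = Σ(aᵢ·n₀ᵢ/nᵢ) / Σ(cᵢ·n₁ᵢ/nᵢ), with n₁ᵢ = aᵢ+bᵢ (exposed), n₀ᵢ = cᵢ+dᵢ (unexposed), nᵢ = n₁ᵢ+n₀ᵢ.
Stratum 1 (2010–2014): n₁ = 659, n₀ = 2255, n = 2914; a·n₀/n = 53·2255/2914 = 41.0141; c·n₁/n = 598·659/2914 = 135.2375
Stratum 2 (2015–2019): n₁ = 1926, n₀ = 1125, n = 3051; a·n₀/n = 96·1125/3051 = 35.3982; c·n₁/n = 339·1926/3051 = 214.0000
RR_MH = (41.0141 + 35.3982) / (135.2375 + 214.0000) = 76.4123 / 349.2375 = 0.21880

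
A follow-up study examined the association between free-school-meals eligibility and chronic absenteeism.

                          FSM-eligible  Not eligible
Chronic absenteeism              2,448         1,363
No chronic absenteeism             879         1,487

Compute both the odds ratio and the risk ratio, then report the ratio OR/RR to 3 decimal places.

Reading the table with exposure as columns: a = 2448 (FSM-eligible, case), b = 879 (FSM-eligible, non-case), c = 1363 (Not eligible, case), d = 1487.
OR = (2448·1487)/(879·1363) = 3640176/1198077 = 3.03835
Risk in exposed = 2448/3327 = 0.73580; risk in unexposed = 1363/2850 = 0.47825; RR = 1.53854
OR/RR = 3.03835 / 1.53854 = 1.97483
The outcome is not rare, so the OR lies further from 1 than the RR.

1.975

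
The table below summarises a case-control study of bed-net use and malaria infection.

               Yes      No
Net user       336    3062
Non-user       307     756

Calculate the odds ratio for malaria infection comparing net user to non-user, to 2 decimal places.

Cells: a = 336, b = 3062, c = 307, d = 756.
OR = (a·d)/(b·c) = (336 × 756) / (3062 × 307) = 254016 / 940034 = 0.27022
Exposure is associated with lower odds of malaria infection (OR = 0.27 < 1).

0.27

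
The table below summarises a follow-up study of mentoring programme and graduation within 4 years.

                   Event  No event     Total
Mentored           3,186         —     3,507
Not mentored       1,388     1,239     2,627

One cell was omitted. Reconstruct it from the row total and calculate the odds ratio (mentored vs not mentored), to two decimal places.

The missing cell is in the exposed row: 3507 − 3186 = 321.
So a = 3186, b = 321, c = 1388, d = 1239.
OR = (a·d)/(b·c) = (3186 × 1239) / (321 × 1388) = 3947454 / 445548 = 8.85977

8.86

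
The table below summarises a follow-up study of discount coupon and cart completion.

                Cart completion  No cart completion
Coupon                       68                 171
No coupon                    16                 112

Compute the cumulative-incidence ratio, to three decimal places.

Cells: a = 68, b = 171, c = 16, d = 112.
Risk in exposed = 68/239 = 0.28452; risk in unexposed = 16/128 = 0.12500.
RR = 0.28452 / 0.12500 = 2.27615
The risk among the exposed is 2.28 times that among the unexposed.

2.276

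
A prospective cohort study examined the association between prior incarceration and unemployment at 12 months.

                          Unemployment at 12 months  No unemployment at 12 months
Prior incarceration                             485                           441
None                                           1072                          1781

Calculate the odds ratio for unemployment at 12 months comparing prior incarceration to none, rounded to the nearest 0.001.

Cells: a = 485, b = 441, c = 1072, d = 1781.
OR = (a·d)/(b·c) = (485 × 1781) / (441 × 1072) = 863785 / 472752 = 1.82714
The odds of unemployment at 12 months are about 1.83 times as high in the prior incarceration group.

1.827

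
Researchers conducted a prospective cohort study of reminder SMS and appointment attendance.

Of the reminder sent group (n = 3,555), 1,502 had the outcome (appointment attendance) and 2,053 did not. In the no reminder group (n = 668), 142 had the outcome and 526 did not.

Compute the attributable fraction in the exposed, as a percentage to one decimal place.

49.7

From the description: a = 1502, b = 2053, c = 142, d = 526.
Risk in exposed = 1502/3555 = 0.42250; risk in unexposed = 142/668 = 0.21257.
RR = 0.42250/0.21257 = 1.98755
AR% = (RR − 1)/RR × 100 = (1.98755 − 1)/1.98755 × 100 = 49.6868%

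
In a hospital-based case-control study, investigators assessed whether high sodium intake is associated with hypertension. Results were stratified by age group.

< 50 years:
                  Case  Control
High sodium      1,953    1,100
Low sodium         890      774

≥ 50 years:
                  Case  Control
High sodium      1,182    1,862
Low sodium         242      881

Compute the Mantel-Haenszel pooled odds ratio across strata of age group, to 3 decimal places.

1.807

OR_MH = Σ(aᵢdᵢ/nᵢ) / Σ(bᵢcᵢ/nᵢ), where nᵢ is the stratum total.
Stratum 1 (< 50 years): n = 4717; a·d/n = 1953·774/4717 = 320.4626; b·c/n = 1100·890/4717 = 207.5472
Stratum 2 (≥ 50 years): n = 4167; a·d/n = 1182·881/4167 = 249.9021; b·c/n = 1862·242/4167 = 108.1363
OR_MH = (320.4626 + 249.9021) / (207.5472 + 108.1363) = 570.3647 / 315.6835 = 1.80676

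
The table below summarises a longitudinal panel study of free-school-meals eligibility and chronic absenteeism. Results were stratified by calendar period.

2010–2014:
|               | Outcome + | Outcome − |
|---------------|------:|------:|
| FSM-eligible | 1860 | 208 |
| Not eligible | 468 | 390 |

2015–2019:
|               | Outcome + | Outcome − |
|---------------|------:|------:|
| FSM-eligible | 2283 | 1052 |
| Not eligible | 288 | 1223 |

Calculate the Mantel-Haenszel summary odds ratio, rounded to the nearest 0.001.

8.603

OR_MH = Σ(aᵢdᵢ/nᵢ) / Σ(bᵢcᵢ/nᵢ), where nᵢ is the stratum total.
Stratum 1 (2010–2014): n = 2926; a·d/n = 1860·390/2926 = 247.9152; b·c/n = 208·468/2926 = 33.2686
Stratum 2 (2015–2019): n = 4846; a·d/n = 2283·1223/4846 = 576.1678; b·c/n = 1052·288/4846 = 62.5208
OR_MH = (247.9152 + 576.1678) / (33.2686 + 62.5208) = 824.0830 / 95.7895 = 8.60306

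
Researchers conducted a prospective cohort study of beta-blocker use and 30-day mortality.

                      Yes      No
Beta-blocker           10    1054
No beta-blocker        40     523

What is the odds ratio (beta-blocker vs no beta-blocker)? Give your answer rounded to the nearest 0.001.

0.124

Cells: a = 10, b = 1054, c = 40, d = 523.
OR = (a·d)/(b·c) = (10 × 523) / (1054 × 40) = 5230 / 42160 = 0.12405
Exposure is associated with lower odds of 30-day mortality (OR = 0.12 < 1).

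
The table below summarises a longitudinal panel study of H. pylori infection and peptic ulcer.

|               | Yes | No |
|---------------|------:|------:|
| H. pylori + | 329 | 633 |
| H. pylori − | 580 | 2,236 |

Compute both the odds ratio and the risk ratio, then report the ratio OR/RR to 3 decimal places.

Cells: a = 329, b = 633, c = 580, d = 2236.
OR = (329·2236)/(633·580) = 735644/367140 = 2.00372
Risk in exposed = 329/962 = 0.34200; risk in unexposed = 580/2816 = 0.20597; RR = 1.66045
OR/RR = 2.00372 / 1.66045 = 1.20673
The outcome is not rare, so the OR lies further from 1 than the RR.

1.207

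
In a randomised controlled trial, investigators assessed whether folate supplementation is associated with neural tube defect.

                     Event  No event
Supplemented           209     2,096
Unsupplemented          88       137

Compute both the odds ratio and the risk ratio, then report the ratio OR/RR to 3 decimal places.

0.670

Cells: a = 209, b = 2096, c = 88, d = 137.
OR = (209·137)/(2096·88) = 28633/184448 = 0.15524
Risk in exposed = 209/2305 = 0.09067; risk in unexposed = 88/225 = 0.39111; RR = 0.23183
OR/RR = 0.15524 / 0.23183 = 0.66960
The outcome is not rare, so the OR lies further from 1 than the RR.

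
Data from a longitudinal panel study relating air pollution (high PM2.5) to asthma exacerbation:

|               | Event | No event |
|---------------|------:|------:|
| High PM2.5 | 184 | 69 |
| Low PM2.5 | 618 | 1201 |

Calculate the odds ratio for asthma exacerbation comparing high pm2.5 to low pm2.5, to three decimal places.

5.182

Cells: a = 184, b = 69, c = 618, d = 1201.
OR = (a·d)/(b·c) = (184 × 1201) / (69 × 618) = 220984 / 42642 = 5.18231
The odds of asthma exacerbation are about 5.18 times as high in the high pm2.5 group.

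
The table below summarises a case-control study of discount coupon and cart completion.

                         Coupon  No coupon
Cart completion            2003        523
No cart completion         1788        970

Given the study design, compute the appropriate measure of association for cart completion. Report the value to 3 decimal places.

Reading the table with exposure as columns: a = 2003 (Coupon, case), b = 1788 (Coupon, non-case), c = 523 (No coupon, case), d = 970.
This is a case-control study: participants were sampled on outcome status, so risks in the source population cannot be estimated directly — relative risk is not valid here. The odds ratio is the appropriate measure.
OR = (a·d)/(b·c) = (2003 × 970) / (1788 × 523) = 1942910 / 935124 = 2.07770

2.078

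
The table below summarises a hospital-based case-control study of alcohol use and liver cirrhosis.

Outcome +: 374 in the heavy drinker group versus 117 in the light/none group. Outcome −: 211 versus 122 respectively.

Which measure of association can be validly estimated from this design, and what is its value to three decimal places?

From the description: a = 374, b = 211, c = 117, d = 122.
This is a hospital-based case-control study: participants were sampled on outcome status, so risks in the source population cannot be estimated directly — relative risk is not valid here. The odds ratio is the appropriate measure.
OR = (a·d)/(b·c) = (374 × 122) / (211 × 117) = 45628 / 24687 = 1.84826

1.848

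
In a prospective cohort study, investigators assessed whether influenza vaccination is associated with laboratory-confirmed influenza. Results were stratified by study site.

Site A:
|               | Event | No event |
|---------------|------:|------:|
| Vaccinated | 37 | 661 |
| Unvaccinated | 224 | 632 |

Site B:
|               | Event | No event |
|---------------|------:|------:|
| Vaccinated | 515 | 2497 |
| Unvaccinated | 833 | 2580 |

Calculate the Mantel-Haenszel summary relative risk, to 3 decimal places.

RR_MH = Σ(aᵢ·n₀ᵢ/nᵢ) / Σ(cᵢ·n₁ᵢ/nᵢ), with n₁ᵢ = aᵢ+bᵢ (exposed), n₀ᵢ = cᵢ+dᵢ (unexposed), nᵢ = n₁ᵢ+n₀ᵢ.
Stratum 1 (Site A): n₁ = 698, n₀ = 856, n = 1554; a·n₀/n = 37·856/1554 = 20.3810; c·n₁/n = 224·698/1554 = 100.6126
Stratum 2 (Site B): n₁ = 3012, n₀ = 3413, n = 6425; a·n₀/n = 515·3413/6425 = 273.5712; c·n₁/n = 833·3012/6425 = 390.5052
RR_MH = (20.3810 + 273.5712) / (100.6126 + 390.5052) = 293.9522 / 491.1178 = 0.59854

0.599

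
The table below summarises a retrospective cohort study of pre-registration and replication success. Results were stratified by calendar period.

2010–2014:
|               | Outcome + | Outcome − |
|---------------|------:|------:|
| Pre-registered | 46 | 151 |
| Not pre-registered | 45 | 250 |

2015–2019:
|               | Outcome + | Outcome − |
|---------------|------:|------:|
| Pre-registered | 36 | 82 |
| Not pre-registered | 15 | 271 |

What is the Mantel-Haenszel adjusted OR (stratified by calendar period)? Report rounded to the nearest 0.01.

2.82

OR_MH = Σ(aᵢdᵢ/nᵢ) / Σ(bᵢcᵢ/nᵢ), where nᵢ is the stratum total.
Stratum 1 (2010–2014): n = 492; a·d/n = 46·250/492 = 23.3740; b·c/n = 151·45/492 = 13.8110
Stratum 2 (2015–2019): n = 404; a·d/n = 36·271/404 = 24.1485; b·c/n = 82·15/404 = 3.0446
OR_MH = (23.3740 + 24.1485) / (13.8110 + 3.0446) = 47.5225 / 16.8555 = 2.81940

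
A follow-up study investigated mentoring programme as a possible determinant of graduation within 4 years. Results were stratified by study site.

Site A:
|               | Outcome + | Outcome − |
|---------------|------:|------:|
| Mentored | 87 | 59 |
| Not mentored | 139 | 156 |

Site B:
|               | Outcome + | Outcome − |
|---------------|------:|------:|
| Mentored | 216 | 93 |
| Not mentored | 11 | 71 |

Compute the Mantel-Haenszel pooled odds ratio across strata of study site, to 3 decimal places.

3.300

OR_MH = Σ(aᵢdᵢ/nᵢ) / Σ(bᵢcᵢ/nᵢ), where nᵢ is the stratum total.
Stratum 1 (Site A): n = 441; a·d/n = 87·156/441 = 30.7755; b·c/n = 59·139/441 = 18.5964
Stratum 2 (Site B): n = 391; a·d/n = 216·71/391 = 39.2225; b·c/n = 93·11/391 = 2.6164
OR_MH = (30.7755 + 39.2225) / (18.5964 + 2.6164) = 69.9980 / 21.2127 = 3.29981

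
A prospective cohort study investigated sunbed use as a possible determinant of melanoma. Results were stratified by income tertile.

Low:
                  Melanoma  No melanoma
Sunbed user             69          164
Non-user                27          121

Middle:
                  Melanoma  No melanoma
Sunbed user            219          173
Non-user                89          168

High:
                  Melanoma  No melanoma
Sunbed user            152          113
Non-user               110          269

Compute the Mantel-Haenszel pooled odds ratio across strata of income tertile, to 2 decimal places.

2.60

OR_MH = Σ(aᵢdᵢ/nᵢ) / Σ(bᵢcᵢ/nᵢ), where nᵢ is the stratum total.
Stratum 1 (Low): n = 381; a·d/n = 69·121/381 = 21.9134; b·c/n = 164·27/381 = 11.6220
Stratum 2 (Middle): n = 649; a·d/n = 219·168/649 = 56.6903; b·c/n = 173·89/649 = 23.7242
Stratum 3 (High): n = 644; a·d/n = 152·269/644 = 63.4907; b·c/n = 113·110/644 = 19.3012
OR_MH = (21.9134 + 56.6903 + 63.4907) / (11.6220 + 23.7242 + 19.3012) = 142.0944 / 54.6475 = 2.60020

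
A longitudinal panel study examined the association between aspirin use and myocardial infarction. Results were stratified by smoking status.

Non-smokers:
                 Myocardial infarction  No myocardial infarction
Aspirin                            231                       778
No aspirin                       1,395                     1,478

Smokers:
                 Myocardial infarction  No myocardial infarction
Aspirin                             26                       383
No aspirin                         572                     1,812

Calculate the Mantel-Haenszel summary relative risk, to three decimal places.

0.433

RR_MH = Σ(aᵢ·n₀ᵢ/nᵢ) / Σ(cᵢ·n₁ᵢ/nᵢ), with n₁ᵢ = aᵢ+bᵢ (exposed), n₀ᵢ = cᵢ+dᵢ (unexposed), nᵢ = n₁ᵢ+n₀ᵢ.
Stratum 1 (Non-smokers): n₁ = 1009, n₀ = 2873, n = 3882; a·n₀/n = 231·2873/3882 = 170.9590; c·n₁/n = 1395·1009/3882 = 362.5850
Stratum 2 (Smokers): n₁ = 409, n₀ = 2384, n = 2793; a·n₀/n = 26·2384/2793 = 22.1926; c·n₁/n = 572·409/2793 = 83.7623
RR_MH = (170.9590 + 22.1926) / (362.5850 + 83.7623) = 193.1517 / 446.3473 = 0.43274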